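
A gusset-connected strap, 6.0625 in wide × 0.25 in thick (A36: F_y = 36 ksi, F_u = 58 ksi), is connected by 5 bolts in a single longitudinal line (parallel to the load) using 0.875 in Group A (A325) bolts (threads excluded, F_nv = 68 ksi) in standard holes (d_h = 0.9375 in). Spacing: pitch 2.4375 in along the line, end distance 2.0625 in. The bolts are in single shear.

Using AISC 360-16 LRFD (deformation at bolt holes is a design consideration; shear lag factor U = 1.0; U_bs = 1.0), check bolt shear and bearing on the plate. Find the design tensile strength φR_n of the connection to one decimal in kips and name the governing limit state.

Bolt shear: A_b = π(0.875)²/4 = 0.60132 in². φR_n = 0.75 × 68 × 0.60132 × 5 × 1 = 153.3 kips.
Bearing (0.25 in plate, F_u = 58 ksi): end bolts L_c = 2.0625 − 0.9375/2 = 1.59375, R_n = min(1.2×1.59375×0.25×58, 2.4×0.875×0.25×58) = 27.731 kips/bolt; interior L_c = 2.4375 − 0.9375 = 1.5, R_n = 26.1 kips/bolt. φR_n = 0.75 × (1×27.731 + 4×26.1) = 99.1 kips.
Governing: min(153.3, 99.1) = 99.1 kips → bearing.

99.1 kips (bearing governs)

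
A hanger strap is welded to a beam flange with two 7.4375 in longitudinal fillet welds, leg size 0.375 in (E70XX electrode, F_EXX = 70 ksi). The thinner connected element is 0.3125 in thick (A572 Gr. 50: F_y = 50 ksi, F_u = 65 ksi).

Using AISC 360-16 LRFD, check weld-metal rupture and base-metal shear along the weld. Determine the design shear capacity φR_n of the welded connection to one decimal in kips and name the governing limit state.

Weld metal: throat = 0.707×0.375 = 0.26513 in, L = 2×7.4375 = 14.875 in. φR_n = 0.75 × 0.6 × 70 × 0.26513 × 14.875 = 124.2 kips.
Base metal shear (0.3125 in plate): yield φR_n = 1.0×0.6×50×0.3125×14.875 = 139.5 kips; rupture φR_n = 0.75×0.6×65×0.3125×14.875 = 136.0 kips; take 136.0 kips (rupture).
Governing: min(124.2, 136.0) = 124.2 kips → weld metal.

124.2 kips (weld metal governs)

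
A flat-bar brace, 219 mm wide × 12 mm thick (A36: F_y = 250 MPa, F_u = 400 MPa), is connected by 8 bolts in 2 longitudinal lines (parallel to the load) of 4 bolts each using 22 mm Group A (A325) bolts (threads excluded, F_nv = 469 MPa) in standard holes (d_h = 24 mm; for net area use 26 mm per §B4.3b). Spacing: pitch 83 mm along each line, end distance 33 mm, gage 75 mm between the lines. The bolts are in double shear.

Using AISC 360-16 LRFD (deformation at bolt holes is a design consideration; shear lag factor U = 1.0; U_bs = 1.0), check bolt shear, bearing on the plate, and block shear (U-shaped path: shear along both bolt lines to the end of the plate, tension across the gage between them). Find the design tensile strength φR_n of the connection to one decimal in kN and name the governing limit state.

937.8 kN (block shear governs)

Bolt shear: A_b = π(22)²/4 = 380.13 mm². φR_n = 0.75 × 469 × 380.13 × 8 × 2 = 2139.4 kN.
Bearing (12 mm plate, F_u = 400 MPa): end bolts L_c = 33 − 24/2 = 21, R_n = min(1.2×21×12×400, 2.4×22×12×400) = 120.96 kN/bolt; interior L_c = 83 − 24 = 59, R_n = 253.44 kN/bolt. φR_n = 0.75 × (2×120.96 + 6×253.44) = 1321.9 kN.
Block shear: shear path 2×[33+3×83] = 2×282 mm, A_gv = 6768, A_nv = 2×(282 − 3.5×26)×12 = 4584 mm²; tension across gage: (75 − 1×26)×12 = 588 mm². R_n = min(0.6×400×4584, 0.6×250×6768) + 1.0×400×588 = min(1100.2, 1015.2) + 235.2 = 1250.4 kN. φR_n = 0.75 × 1250.4 = 937.8 kN.
Governing: min(2139.4, 1321.9, 937.8) = 937.8 kN → block shear.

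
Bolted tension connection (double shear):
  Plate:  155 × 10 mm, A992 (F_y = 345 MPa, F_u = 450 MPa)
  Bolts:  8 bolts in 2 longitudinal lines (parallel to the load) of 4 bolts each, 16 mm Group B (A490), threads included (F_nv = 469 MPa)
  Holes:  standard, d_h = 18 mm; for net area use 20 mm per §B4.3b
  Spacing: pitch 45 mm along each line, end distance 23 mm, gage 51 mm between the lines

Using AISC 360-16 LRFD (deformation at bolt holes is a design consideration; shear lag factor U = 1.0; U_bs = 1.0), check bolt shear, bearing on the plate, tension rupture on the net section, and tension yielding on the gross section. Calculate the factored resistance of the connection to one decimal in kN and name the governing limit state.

Bolt shear: A_b = π(16)²/4 = 201.06 mm². φR_n = 0.75 × 469 × 201.06 × 8 × 2 = 1131.6 kN.
Bearing (10 mm plate, F_u = 450 MPa): end bolts L_c = 23 − 18/2 = 14, R_n = min(1.2×14×10×450, 2.4×16×10×450) = 75.6 kN/bolt; interior L_c = 45 − 18 = 27, R_n = 145.8 kN/bolt. φR_n = 0.75 × (2×75.6 + 6×145.8) = 769.5 kN.
Tension rupture (net): A_n = (155 − 2×20)×10 = 1150 mm² (U = 1.0, A_e = A_n). φR_n = 0.75 × 450 × 1150 = 388.1 kN.
Tension yield (gross): A_g = 155×10 = 1550 mm². φR_n = 0.90 × 345 × 1550 = 481.3 kN.
Governing: min(1131.6, 769.5, 388.1, 481.3) = 388.1 kN → net-section rupture.

388.1 kN (net-section rupture governs)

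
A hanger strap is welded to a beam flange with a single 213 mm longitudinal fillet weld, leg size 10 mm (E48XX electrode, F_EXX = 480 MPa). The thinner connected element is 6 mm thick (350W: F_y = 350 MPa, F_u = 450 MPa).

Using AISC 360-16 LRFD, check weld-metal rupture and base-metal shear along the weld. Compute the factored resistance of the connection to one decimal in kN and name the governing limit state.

Weld metal: throat = 0.707×10 = 7.07 mm, L = 213 mm. φR_n = 0.75 × 0.6 × 480 × 7.07 × 213 = 325.3 kN.
Base metal shear (6 mm plate): yield φR_n = 1.0×0.6×350×6×213 = 268.4 kN; rupture φR_n = 0.75×0.6×450×6×213 = 258.8 kN; take 258.8 kN (rupture).
Governing: min(325.3, 258.8) = 258.8 kN → base-metal shear.

258.8 kN (base-metal shear governs)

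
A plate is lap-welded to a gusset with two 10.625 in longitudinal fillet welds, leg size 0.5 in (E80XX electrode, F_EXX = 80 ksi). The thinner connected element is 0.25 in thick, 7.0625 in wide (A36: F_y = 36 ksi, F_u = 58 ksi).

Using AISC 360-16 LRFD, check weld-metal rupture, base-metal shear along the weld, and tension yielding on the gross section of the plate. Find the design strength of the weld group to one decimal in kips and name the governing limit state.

57.2 kips (gross-section yield governs)

Weld metal: throat = 0.707×0.5 = 0.3535 in, L = 2×10.625 = 21.25 in. φR_n = 0.75 × 0.6 × 80 × 0.3535 × 21.25 = 270.4 kips.
Base metal shear (0.25 in plate): yield φR_n = 1.0×0.6×36×0.25×21.25 = 114.8 kips; rupture φR_n = 0.75×0.6×58×0.25×21.25 = 138.7 kips; take 114.8 kips (yield).
Tension yield (gross): A_g = 7.0625×0.25 = 1.7656 in². φR_n = 0.90 × 36 × 1.7656 = 57.2 kips.
Governing: min(270.4, 114.8, 57.2) = 57.2 kips → gross-section yield.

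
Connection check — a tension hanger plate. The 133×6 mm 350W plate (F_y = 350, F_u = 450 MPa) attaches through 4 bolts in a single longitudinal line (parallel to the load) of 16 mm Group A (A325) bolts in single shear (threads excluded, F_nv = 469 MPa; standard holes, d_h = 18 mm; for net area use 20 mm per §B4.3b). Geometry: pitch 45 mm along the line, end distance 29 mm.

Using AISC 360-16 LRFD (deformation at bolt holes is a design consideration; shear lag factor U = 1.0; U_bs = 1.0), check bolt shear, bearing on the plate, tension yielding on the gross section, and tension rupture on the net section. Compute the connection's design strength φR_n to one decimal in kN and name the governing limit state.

Bolt shear: A_b = π(16)²/4 = 201.06 mm². φR_n = 0.75 × 469 × 201.06 × 4 × 1 = 282.9 kN.
Bearing (6 mm plate, F_u = 450 MPa): end bolts L_c = 29 − 18/2 = 20, R_n = min(1.2×20×6×450, 2.4×16×6×450) = 64.8 kN/bolt; interior L_c = 45 − 18 = 27, R_n = 87.48 kN/bolt. φR_n = 0.75 × (1×64.8 + 3×87.48) = 245.4 kN.
Tension yield (gross): A_g = 133×6 = 798 mm². φR_n = 0.90 × 350 × 798 = 251.4 kN.
Tension rupture (net): A_n = (133 − 1×20)×6 = 678 mm² (U = 1.0, A_e = A_n). φR_n = 0.75 × 450 × 678 = 228.8 kN.
Governing: min(282.9, 245.4, 251.4, 228.8) = 228.8 kN → net-section rupture.

228.8 kN (net-section rupture governs)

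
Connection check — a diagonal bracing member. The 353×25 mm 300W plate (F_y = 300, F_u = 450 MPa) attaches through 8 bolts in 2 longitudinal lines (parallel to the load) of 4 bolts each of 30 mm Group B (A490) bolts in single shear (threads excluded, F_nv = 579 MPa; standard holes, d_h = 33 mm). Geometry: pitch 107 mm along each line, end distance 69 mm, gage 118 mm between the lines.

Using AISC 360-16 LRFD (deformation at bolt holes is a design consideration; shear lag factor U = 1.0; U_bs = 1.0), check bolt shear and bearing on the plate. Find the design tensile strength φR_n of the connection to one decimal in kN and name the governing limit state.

Bolt shear: A_b = π(30)²/4 = 706.86 mm². φR_n = 0.75 × 579 × 706.86 × 8 × 1 = 2455.6 kN.
Bearing (25 mm plate, F_u = 450 MPa): end bolts L_c = 69 − 33/2 = 52.5, R_n = min(1.2×52.5×25×450, 2.4×30×25×450) = 708.75 kN/bolt; interior L_c = 107 − 33 = 74, R_n = 810 kN/bolt. φR_n = 0.75 × (2×708.75 + 6×810) = 4708.1 kN.
Governing: min(2455.6, 4708.1) = 2455.6 kN → bolt shear.

2455.6 kN (bolt shear governs)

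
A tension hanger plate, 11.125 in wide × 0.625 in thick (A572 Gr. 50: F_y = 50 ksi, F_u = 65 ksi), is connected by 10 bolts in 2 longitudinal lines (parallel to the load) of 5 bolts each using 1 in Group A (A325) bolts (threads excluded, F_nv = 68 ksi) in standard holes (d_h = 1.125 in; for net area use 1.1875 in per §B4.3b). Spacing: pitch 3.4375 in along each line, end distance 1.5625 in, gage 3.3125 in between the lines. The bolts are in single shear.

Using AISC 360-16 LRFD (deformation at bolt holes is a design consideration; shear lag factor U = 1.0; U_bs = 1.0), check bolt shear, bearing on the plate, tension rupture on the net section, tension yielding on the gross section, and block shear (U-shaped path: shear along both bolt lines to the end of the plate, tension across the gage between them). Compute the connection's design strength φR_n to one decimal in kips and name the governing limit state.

Bolt shear: A_b = π(1)²/4 = 0.7854 in². φR_n = 0.75 × 68 × 0.7854 × 10 × 1 = 400.6 kips.
Bearing (0.625 in plate, F_u = 65 ksi): end bolts L_c = 1.5625 − 1.125/2 = 1, R_n = min(1.2×1×0.625×65, 2.4×1×0.625×65) = 48.75 kips/bolt; interior L_c = 3.4375 − 1.125 = 2.3125, R_n = 97.5 kips/bolt. φR_n = 0.75 × (2×48.75 + 8×97.5) = 658.1 kips.
Tension rupture (net): A_n = (11.125 − 2×1.1875)×0.625 = 5.4688 in² (U = 1.0, A_e = A_n). φR_n = 0.75 × 65 × 5.4688 = 266.6 kips.
Tension yield (gross): A_g = 11.125×0.625 = 6.9531 in². φR_n = 0.90 × 50 × 6.9531 = 312.9 kips.
Block shear: shear path 2×[1.5625+4×3.4375] = 2×15.3125 in, A_gv = 19.141, A_nv = 2×(15.3125 − 4.5×1.1875)×0.625 = 12.461 in²; tension across gage: (3.3125 − 1×1.1875)×0.625 = 1.3281 in². R_n = min(0.6×65×12.461, 0.6×50×19.141) + 1.0×65×1.3281 = min(485.98, 574.23) + 86.327 = 572.31 kips. φR_n = 0.75 × 572.31 = 429.2 kips.
Governing: min(400.6, 658.1, 266.6, 312.9, 429.2) = 266.6 kips → net-section rupture.

266.6 kips (net-section rupture governs)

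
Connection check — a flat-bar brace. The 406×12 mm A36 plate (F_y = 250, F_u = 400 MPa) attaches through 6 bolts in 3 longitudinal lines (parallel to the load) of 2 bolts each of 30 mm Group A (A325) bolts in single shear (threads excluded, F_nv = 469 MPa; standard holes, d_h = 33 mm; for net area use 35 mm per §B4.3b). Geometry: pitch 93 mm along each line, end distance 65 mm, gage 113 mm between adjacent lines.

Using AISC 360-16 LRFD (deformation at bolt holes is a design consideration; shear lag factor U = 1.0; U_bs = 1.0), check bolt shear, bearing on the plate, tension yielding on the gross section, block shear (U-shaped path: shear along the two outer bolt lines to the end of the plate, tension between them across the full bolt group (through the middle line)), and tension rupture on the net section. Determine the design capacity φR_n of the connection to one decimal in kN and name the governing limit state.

Bolt shear: A_b = π(30)²/4 = 706.86 mm². φR_n = 0.75 × 469 × 706.86 × 6 × 1 = 1491.8 kN.
Bearing (12 mm plate, F_u = 400 MPa): end bolts L_c = 65 − 33/2 = 48.5, R_n = min(1.2×48.5×12×400, 2.4×30×12×400) = 279.36 kN/bolt; interior L_c = 93 − 33 = 60, R_n = 345.6 kN/bolt. φR_n = 0.75 × (3×279.36 + 3×345.6) = 1406.2 kN.
Tension yield (gross): A_g = 406×12 = 4872 mm². φR_n = 0.90 × 250 × 4872 = 1096.2 kN.
Block shear: shear path 2×[65+1×93] = 2×158 mm, A_gv = 3792, A_nv = 2×(158 − 1.5×35)×12 = 2532 mm²; tension across gage: (226 − 2×35)×12 = 1872 mm². R_n = min(0.6×400×2532, 0.6×250×3792) + 1.0×400×1872 = min(607.68, 568.8) + 748.8 = 1317.6 kN. φR_n = 0.75 × 1317.6 = 988.2 kN.
Tension rupture (net): A_n = (406 − 3×35)×12 = 3612 mm² (U = 1.0, A_e = A_n). φR_n = 0.75 × 400 × 3612 = 1083.6 kN.
Governing: min(1491.8, 1406.2, 1096.2, 988.2, 1083.6) = 988.2 kN → block shear.

988.2 kN (block shear governs)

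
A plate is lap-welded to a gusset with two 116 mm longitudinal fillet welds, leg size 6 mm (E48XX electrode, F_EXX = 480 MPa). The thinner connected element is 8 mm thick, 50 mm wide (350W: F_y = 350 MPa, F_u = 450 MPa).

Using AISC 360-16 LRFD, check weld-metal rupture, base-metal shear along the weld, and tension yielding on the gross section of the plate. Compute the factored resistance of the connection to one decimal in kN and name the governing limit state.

126.0 kN (gross-section yield governs)

Weld metal: throat = 0.707×6 = 4.242 mm, L = 2×116 = 232 mm. φR_n = 0.75 × 0.6 × 480 × 4.242 × 232 = 212.6 kN.
Base metal shear (8 mm plate): yield φR_n = 1.0×0.6×350×8×232 = 389.8 kN; rupture φR_n = 0.75×0.6×450×8×232 = 375.8 kN; take 375.8 kN (rupture).
Tension yield (gross): A_g = 50×8 = 400 mm². φR_n = 0.90 × 350 × 400 = 126.0 kN.
Governing: min(212.6, 375.8, 126.0) = 126.0 kN → gross-section yield.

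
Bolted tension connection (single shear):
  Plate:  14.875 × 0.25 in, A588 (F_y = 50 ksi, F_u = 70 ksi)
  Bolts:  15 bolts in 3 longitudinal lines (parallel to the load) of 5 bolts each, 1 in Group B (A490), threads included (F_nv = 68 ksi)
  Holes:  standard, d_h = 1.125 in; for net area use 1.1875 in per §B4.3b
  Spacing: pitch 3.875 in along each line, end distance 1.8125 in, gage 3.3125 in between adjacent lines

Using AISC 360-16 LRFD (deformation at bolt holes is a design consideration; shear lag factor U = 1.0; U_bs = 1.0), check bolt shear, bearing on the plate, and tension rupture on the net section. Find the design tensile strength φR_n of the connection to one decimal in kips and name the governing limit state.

Bolt shear: A_b = π(1)²/4 = 0.7854 in². φR_n = 0.75 × 68 × 0.7854 × 15 × 1 = 600.8 kips.
Bearing (0.25 in plate, F_u = 70 ksi): end bolts L_c = 1.8125 − 1.125/2 = 1.25, R_n = min(1.2×1.25×0.25×70, 2.4×1×0.25×70) = 26.25 kips/bolt; interior L_c = 3.875 − 1.125 = 2.75, R_n = 42 kips/bolt. φR_n = 0.75 × (3×26.25 + 12×42) = 437.1 kips.
Tension rupture (net): A_n = (14.875 − 3×1.1875)×0.25 = 2.8281 in² (U = 1.0, A_e = A_n). φR_n = 0.75 × 70 × 2.8281 = 148.5 kips.
Governing: min(600.8, 437.1, 148.5) = 148.5 kips → net-section rupture.

148.5 kips (net-section rupture governs)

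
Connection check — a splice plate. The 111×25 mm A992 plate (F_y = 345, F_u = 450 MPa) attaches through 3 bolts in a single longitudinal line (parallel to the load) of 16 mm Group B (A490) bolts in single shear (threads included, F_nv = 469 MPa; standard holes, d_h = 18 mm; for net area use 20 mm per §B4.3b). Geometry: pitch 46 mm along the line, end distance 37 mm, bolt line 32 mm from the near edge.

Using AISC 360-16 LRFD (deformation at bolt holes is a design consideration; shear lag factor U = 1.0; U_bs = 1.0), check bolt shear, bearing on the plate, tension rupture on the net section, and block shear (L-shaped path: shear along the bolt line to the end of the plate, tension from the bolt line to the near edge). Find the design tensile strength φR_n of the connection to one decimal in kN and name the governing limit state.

Bolt shear: A_b = π(16)²/4 = 201.06 mm². φR_n = 0.75 × 469 × 201.06 × 3 × 1 = 212.2 kN.
Bearing (25 mm plate, F_u = 450 MPa): end bolts L_c = 37 − 18/2 = 28, R_n = min(1.2×28×25×450, 2.4×16×25×450) = 378 kN/bolt; interior L_c = 46 − 18 = 28, R_n = 378 kN/bolt. φR_n = 0.75 × (1×378 + 2×378) = 850.5 kN.
Tension rupture (net): A_n = (111 − 1×20)×25 = 2275 mm² (U = 1.0, A_e = A_n). φR_n = 0.75 × 450 × 2275 = 767.8 kN.
Block shear: shear path 1×[37+2×46] = 1×129 mm, A_gv = 3225, A_nv = 1×(129 − 2.5×20)×25 = 1975 mm²; tension to near edge: (32 − 0.5×20)×25 = 550 mm². R_n = min(0.6×450×1975, 0.6×345×3225) + 1.0×450×550 = min(533.25, 667.58) + 247.5 = 780.75 kN. φR_n = 0.75 × 780.75 = 585.6 kN.
Governing: min(212.2, 850.5, 767.8, 585.6) = 212.2 kN → bolt shear.

212.2 kN (bolt shear governs)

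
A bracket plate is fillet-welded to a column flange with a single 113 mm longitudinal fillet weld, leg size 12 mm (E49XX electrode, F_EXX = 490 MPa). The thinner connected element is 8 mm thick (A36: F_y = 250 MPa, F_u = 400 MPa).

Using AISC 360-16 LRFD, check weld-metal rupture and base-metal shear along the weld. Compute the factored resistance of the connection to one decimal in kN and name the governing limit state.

135.6 kN (base-metal shear governs)

Weld metal: throat = 0.707×12 = 8.484 mm, L = 113 mm. φR_n = 0.75 × 0.6 × 490 × 8.484 × 113 = 211.4 kN.
Base metal shear (8 mm plate): yield φR_n = 1.0×0.6×250×8×113 = 135.6 kN; rupture φR_n = 0.75×0.6×400×8×113 = 162.7 kN; take 135.6 kN (yield).
Governing: min(211.4, 135.6) = 135.6 kN → base-metal shear.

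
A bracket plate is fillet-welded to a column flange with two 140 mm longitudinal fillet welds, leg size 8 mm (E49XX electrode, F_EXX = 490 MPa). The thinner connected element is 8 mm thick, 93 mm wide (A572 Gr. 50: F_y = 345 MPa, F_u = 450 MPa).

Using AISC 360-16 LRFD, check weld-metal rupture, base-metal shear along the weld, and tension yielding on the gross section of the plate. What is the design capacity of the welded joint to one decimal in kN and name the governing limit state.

231.0 kN (gross-section yield governs)

Weld metal: throat = 0.707×8 = 5.656 mm, L = 2×140 = 280 mm. φR_n = 0.75 × 0.6 × 490 × 5.656 × 280 = 349.2 kN.
Base metal shear (8 mm plate): yield φR_n = 1.0×0.6×345×8×280 = 463.7 kN; rupture φR_n = 0.75×0.6×450×8×280 = 453.6 kN; take 453.6 kN (rupture).
Tension yield (gross): A_g = 93×8 = 744 mm². φR_n = 0.90 × 345 × 744 = 231.0 kN.
Governing: min(349.2, 453.6, 231.0) = 231.0 kN → gross-section yield.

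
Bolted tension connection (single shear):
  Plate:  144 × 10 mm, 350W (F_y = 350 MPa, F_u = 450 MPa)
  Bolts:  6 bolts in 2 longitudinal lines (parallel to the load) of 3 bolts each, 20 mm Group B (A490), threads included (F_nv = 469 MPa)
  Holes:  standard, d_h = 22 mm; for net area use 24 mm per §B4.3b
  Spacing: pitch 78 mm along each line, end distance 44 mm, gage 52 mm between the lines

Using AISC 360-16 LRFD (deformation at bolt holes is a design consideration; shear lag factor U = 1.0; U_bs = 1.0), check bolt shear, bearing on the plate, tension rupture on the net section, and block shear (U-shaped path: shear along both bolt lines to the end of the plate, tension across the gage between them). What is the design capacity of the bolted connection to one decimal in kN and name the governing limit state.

Bolt shear: A_b = π(20)²/4 = 314.16 mm². φR_n = 0.75 × 469 × 314.16 × 6 × 1 = 663.0 kN.
Bearing (10 mm plate, F_u = 450 MPa): end bolts L_c = 44 − 22/2 = 33, R_n = min(1.2×33×10×450, 2.4×20×10×450) = 178.2 kN/bolt; interior L_c = 78 − 22 = 56, R_n = 216 kN/bolt. φR_n = 0.75 × (2×178.2 + 4×216) = 915.3 kN.
Tension rupture (net): A_n = (144 − 2×24)×10 = 960 mm² (U = 1.0, A_e = A_n). φR_n = 0.75 × 450 × 960 = 324.0 kN.
Block shear: shear path 2×[44+2×78] = 2×200 mm, A_gv = 4000, A_nv = 2×(200 − 2.5×24)×10 = 2800 mm²; tension across gage: (52 − 1×24)×10 = 280 mm². R_n = min(0.6×450×2800, 0.6×350×4000) + 1.0×450×280 = min(756, 840) + 126 = 882 kN. φR_n = 0.75 × 882 = 661.5 kN.
Governing: min(663.0, 915.3, 324.0, 661.5) = 324.0 kN → net-section rupture.

324.0 kN (net-section rupture governs)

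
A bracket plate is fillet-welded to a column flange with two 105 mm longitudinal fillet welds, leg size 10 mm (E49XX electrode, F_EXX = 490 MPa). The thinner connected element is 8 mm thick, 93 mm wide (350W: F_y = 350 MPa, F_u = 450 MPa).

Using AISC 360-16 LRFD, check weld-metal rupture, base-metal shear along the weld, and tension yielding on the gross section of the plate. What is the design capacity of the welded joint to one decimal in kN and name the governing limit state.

234.4 kN (gross-section yield governs)

Weld metal: throat = 0.707×10 = 7.07 mm, L = 2×105 = 210 mm. φR_n = 0.75 × 0.6 × 490 × 7.07 × 210 = 327.4 kN.
Base metal shear (8 mm plate): yield φR_n = 1.0×0.6×350×8×210 = 352.8 kN; rupture φR_n = 0.75×0.6×450×8×210 = 340.2 kN; take 340.2 kN (rupture).
Tension yield (gross): A_g = 93×8 = 744 mm². φR_n = 0.90 × 350 × 744 = 234.4 kN.
Governing: min(327.4, 340.2, 234.4) = 234.4 kN → gross-section yield.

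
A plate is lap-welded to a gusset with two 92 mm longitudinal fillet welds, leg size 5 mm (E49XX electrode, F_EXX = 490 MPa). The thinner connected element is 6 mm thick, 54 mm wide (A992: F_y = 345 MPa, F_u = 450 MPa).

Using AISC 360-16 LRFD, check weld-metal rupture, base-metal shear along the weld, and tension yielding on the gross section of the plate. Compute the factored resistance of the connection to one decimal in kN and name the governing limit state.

Weld metal: throat = 0.707×5 = 3.535 mm, L = 2×92 = 184 mm. φR_n = 0.75 × 0.6 × 490 × 3.535 × 184 = 143.4 kN.
Base metal shear (6 mm plate): yield φR_n = 1.0×0.6×345×6×184 = 228.5 kN; rupture φR_n = 0.75×0.6×450×6×184 = 223.6 kN; take 223.6 kN (rupture).
Tension yield (gross): A_g = 54×6 = 324 mm². φR_n = 0.90 × 345 × 324 = 100.6 kN.
Governing: min(143.4, 223.6, 100.6) = 100.6 kN → gross-section yield.

100.6 kN (gross-section yield governs)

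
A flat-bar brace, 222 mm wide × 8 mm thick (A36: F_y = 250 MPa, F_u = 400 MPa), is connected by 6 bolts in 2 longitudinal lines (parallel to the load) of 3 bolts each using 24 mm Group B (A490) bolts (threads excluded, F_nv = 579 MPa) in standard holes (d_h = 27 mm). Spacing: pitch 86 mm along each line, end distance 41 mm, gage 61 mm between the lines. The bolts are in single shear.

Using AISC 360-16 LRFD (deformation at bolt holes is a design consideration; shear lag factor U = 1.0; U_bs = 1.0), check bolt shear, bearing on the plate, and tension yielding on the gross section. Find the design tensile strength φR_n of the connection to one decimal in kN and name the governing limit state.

399.6 kN (gross-section yield governs)

Bolt shear: A_b = π(24)²/4 = 452.39 mm². φR_n = 0.75 × 579 × 452.39 × 6 × 1 = 1178.7 kN.
Bearing (8 mm plate, F_u = 400 MPa): end bolts L_c = 41 − 27/2 = 27.5, R_n = min(1.2×27.5×8×400, 2.4×24×8×400) = 105.6 kN/bolt; interior L_c = 86 − 27 = 59, R_n = 184.32 kN/bolt. φR_n = 0.75 × (2×105.6 + 4×184.32) = 711.4 kN.
Tension yield (gross): A_g = 222×8 = 1776 mm². φR_n = 0.90 × 250 × 1776 = 399.6 kN.
Governing: min(1178.7, 711.4, 399.6) = 399.6 kN → gross-section yield.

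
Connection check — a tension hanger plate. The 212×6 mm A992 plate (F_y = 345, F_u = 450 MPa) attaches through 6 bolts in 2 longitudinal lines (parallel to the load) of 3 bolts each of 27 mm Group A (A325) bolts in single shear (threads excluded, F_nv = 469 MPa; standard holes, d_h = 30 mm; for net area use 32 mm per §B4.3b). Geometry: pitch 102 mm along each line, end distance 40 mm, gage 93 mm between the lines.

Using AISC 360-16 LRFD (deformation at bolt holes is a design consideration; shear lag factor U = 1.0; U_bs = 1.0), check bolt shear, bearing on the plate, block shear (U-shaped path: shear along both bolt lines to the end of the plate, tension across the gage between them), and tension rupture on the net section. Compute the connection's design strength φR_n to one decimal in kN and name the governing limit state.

Bolt shear: A_b = π(27)²/4 = 572.56 mm². φR_n = 0.75 × 469 × 572.56 × 6 × 1 = 1208.4 kN.
Bearing (6 mm plate, F_u = 450 MPa): end bolts L_c = 40 − 30/2 = 25, R_n = min(1.2×25×6×450, 2.4×27×6×450) = 81 kN/bolt; interior L_c = 102 − 30 = 72, R_n = 174.96 kN/bolt. φR_n = 0.75 × (2×81 + 4×174.96) = 646.4 kN.
Block shear: shear path 2×[40+2×102] = 2×244 mm, A_gv = 2928, A_nv = 2×(244 − 2.5×32)×6 = 1968 mm²; tension across gage: (93 − 1×32)×6 = 366 mm². R_n = min(0.6×450×1968, 0.6×345×2928) + 1.0×450×366 = min(531.36, 606.1) + 164.7 = 696.06 kN. φR_n = 0.75 × 696.06 = 522.0 kN.
Tension rupture (net): A_n = (212 − 2×32)×6 = 888 mm² (U = 1.0, A_e = A_n). φR_n = 0.75 × 450 × 888 = 299.7 kN.
Governing: min(1208.4, 646.4, 522.0, 299.7) = 299.7 kN → net-section rupture.

299.7 kN (net-section rupture governs)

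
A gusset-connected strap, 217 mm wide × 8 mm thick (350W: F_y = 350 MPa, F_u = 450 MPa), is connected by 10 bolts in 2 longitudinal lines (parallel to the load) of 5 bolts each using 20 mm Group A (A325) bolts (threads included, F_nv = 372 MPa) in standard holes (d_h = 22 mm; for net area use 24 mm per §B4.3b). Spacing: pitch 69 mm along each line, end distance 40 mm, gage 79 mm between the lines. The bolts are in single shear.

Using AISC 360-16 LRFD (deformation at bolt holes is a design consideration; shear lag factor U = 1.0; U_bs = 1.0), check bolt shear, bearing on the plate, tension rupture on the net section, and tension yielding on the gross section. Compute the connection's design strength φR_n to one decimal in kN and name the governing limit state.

456.3 kN (net-section rupture governs)

Bolt shear: A_b = π(20)²/4 = 314.16 mm². φR_n = 0.75 × 372 × 314.16 × 10 × 1 = 876.5 kN.
Bearing (8 mm plate, F_u = 450 MPa): end bolts L_c = 40 − 22/2 = 29, R_n = min(1.2×29×8×450, 2.4×20×8×450) = 125.28 kN/bolt; interior L_c = 69 − 22 = 47, R_n = 172.8 kN/bolt. φR_n = 0.75 × (2×125.28 + 8×172.8) = 1224.7 kN.
Tension rupture (net): A_n = (217 − 2×24)×8 = 1352 mm² (U = 1.0, A_e = A_n). φR_n = 0.75 × 450 × 1352 = 456.3 kN.
Tension yield (gross): A_g = 217×8 = 1736 mm². φR_n = 0.90 × 350 × 1736 = 546.8 kN.
Governing: min(876.5, 1224.7, 456.3, 546.8) = 456.3 kN → net-section rupture.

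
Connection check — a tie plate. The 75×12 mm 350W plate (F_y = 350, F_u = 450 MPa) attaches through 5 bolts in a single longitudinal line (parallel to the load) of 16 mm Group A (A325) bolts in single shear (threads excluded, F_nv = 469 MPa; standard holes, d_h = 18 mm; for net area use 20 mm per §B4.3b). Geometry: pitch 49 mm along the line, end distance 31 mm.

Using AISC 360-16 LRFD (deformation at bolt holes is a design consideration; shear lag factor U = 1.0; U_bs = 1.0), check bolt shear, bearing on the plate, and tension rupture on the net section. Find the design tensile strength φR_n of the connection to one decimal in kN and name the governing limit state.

Bolt shear: A_b = π(16)²/4 = 201.06 mm². φR_n = 0.75 × 469 × 201.06 × 5 × 1 = 353.6 kN.
Bearing (12 mm plate, F_u = 450 MPa): end bolts L_c = 31 − 18/2 = 22, R_n = min(1.2×22×12×450, 2.4×16×12×450) = 142.56 kN/bolt; interior L_c = 49 − 18 = 31, R_n = 200.88 kN/bolt. φR_n = 0.75 × (1×142.56 + 4×200.88) = 709.6 kN.
Tension rupture (net): A_n = (75 − 1×20)×12 = 660 mm² (U = 1.0, A_e = A_n). φR_n = 0.75 × 450 × 660 = 222.8 kN.
Governing: min(353.6, 709.6, 222.8) = 222.8 kN → net-section rupture.

222.8 kN (net-section rupture governs)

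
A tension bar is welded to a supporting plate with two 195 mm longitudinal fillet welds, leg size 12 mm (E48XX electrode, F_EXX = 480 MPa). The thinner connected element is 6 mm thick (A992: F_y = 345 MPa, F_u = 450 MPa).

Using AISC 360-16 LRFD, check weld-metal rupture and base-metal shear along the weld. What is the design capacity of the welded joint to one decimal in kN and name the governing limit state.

Weld metal: throat = 0.707×12 = 8.484 mm, L = 2×195 = 390 mm. φR_n = 0.75 × 0.6 × 480 × 8.484 × 390 = 714.7 kN.
Base metal shear (6 mm plate): yield φR_n = 1.0×0.6×345×6×390 = 484.4 kN; rupture φR_n = 0.75×0.6×450×6×390 = 473.9 kN; take 473.9 kN (rupture).
Governing: min(714.7, 473.9) = 473.9 kN → base-metal shear.

473.9 kN (base-metal shear governs)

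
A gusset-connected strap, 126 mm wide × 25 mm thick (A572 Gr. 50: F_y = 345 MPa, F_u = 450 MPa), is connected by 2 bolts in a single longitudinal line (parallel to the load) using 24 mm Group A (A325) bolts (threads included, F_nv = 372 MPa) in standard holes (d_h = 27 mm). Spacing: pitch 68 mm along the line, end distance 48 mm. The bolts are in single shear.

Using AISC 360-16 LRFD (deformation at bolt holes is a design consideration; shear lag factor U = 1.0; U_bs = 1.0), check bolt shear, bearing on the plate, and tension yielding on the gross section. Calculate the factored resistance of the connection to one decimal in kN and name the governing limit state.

Bolt shear: A_b = π(24)²/4 = 452.39 mm². φR_n = 0.75 × 372 × 452.39 × 2 × 1 = 252.4 kN.
Bearing (25 mm plate, F_u = 450 MPa): end bolts L_c = 48 − 27/2 = 34.5, R_n = min(1.2×34.5×25×450, 2.4×24×25×450) = 465.75 kN/bolt; interior L_c = 68 − 27 = 41, R_n = 553.5 kN/bolt. φR_n = 0.75 × (1×465.75 + 1×553.5) = 764.4 kN.
Tension yield (gross): A_g = 126×25 = 3150 mm². φR_n = 0.90 × 345 × 3150 = 978.1 kN.
Governing: min(252.4, 764.4, 978.1) = 252.4 kN → bolt shear.

252.4 kN (bolt shear governs)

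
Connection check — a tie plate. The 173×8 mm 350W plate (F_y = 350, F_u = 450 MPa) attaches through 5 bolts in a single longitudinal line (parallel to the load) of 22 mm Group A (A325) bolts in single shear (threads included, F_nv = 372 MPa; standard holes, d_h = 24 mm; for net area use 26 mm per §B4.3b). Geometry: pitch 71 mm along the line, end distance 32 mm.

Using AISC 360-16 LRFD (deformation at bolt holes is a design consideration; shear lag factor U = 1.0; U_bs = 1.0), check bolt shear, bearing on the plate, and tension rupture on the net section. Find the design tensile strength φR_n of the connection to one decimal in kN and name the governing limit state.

396.9 kN (net-section rupture governs)

Bolt shear: A_b = π(22)²/4 = 380.13 mm². φR_n = 0.75 × 372 × 380.13 × 5 × 1 = 530.3 kN.
Bearing (8 mm plate, F_u = 450 MPa): end bolts L_c = 32 − 24/2 = 20, R_n = min(1.2×20×8×450, 2.4×22×8×450) = 86.4 kN/bolt; interior L_c = 71 − 24 = 47, R_n = 190.08 kN/bolt. φR_n = 0.75 × (1×86.4 + 4×190.08) = 635.0 kN.
Tension rupture (net): A_n = (173 − 1×26)×8 = 1176 mm² (U = 1.0, A_e = A_n). φR_n = 0.75 × 450 × 1176 = 396.9 kN.
Governing: min(530.3, 635.0, 396.9) = 396.9 kN → net-section rupture.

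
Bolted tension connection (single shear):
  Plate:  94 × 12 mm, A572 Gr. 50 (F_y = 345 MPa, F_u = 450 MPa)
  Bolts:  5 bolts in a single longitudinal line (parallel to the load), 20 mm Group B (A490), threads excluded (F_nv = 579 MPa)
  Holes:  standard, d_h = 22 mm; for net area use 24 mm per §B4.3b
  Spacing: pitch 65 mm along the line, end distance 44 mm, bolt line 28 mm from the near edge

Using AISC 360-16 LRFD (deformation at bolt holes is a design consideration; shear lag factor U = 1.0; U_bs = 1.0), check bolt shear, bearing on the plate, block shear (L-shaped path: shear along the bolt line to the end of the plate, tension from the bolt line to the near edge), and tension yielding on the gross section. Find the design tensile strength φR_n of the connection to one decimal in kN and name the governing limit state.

350.2 kN (gross-section yield governs)

Bolt shear: A_b = π(20)²/4 = 314.16 mm². φR_n = 0.75 × 579 × 314.16 × 5 × 1 = 682.1 kN.
Bearing (12 mm plate, F_u = 450 MPa): end bolts L_c = 44 − 22/2 = 33, R_n = min(1.2×33×12×450, 2.4×20×12×450) = 213.84 kN/bolt; interior L_c = 65 − 22 = 43, R_n = 259.2 kN/bolt. φR_n = 0.75 × (1×213.84 + 4×259.2) = 938.0 kN.
Block shear: shear path 1×[44+4×65] = 1×304 mm, A_gv = 3648, A_nv = 1×(304 − 4.5×24)×12 = 2352 mm²; tension to near edge: (28 − 0.5×24)×12 = 192 mm². R_n = min(0.6×450×2352, 0.6×345×3648) + 1.0×450×192 = min(635.04, 755.14) + 86.4 = 721.44 kN. φR_n = 0.75 × 721.44 = 541.1 kN.
Tension yield (gross): A_g = 94×12 = 1128 mm². φR_n = 0.90 × 345 × 1128 = 350.2 kN.
Governing: min(682.1, 938.0, 541.1, 350.2) = 350.2 kN → gross-section yield.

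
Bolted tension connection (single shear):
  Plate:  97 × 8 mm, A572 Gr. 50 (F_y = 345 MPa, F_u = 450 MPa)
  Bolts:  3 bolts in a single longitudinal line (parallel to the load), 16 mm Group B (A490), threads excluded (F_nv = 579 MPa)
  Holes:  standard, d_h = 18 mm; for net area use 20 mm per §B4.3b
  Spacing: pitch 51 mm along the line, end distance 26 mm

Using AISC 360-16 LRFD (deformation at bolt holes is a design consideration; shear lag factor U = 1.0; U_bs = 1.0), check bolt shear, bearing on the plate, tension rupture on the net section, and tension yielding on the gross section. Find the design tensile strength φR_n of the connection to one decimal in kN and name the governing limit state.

207.9 kN (net-section rupture governs)

Bolt shear: A_b = π(16)²/4 = 201.06 mm². φR_n = 0.75 × 579 × 201.06 × 3 × 1 = 261.9 kN.
Bearing (8 mm plate, F_u = 450 MPa): end bolts L_c = 26 − 18/2 = 17, R_n = min(1.2×17×8×450, 2.4×16×8×450) = 73.44 kN/bolt; interior L_c = 51 − 18 = 33, R_n = 138.24 kN/bolt. φR_n = 0.75 × (1×73.44 + 2×138.24) = 262.4 kN.
Tension rupture (net): A_n = (97 − 1×20)×8 = 616 mm² (U = 1.0, A_e = A_n). φR_n = 0.75 × 450 × 616 = 207.9 kN.
Tension yield (gross): A_g = 97×8 = 776 mm². φR_n = 0.90 × 345 × 776 = 240.9 kN.
Governing: min(261.9, 262.4, 207.9, 240.9) = 207.9 kN → net-section rupture.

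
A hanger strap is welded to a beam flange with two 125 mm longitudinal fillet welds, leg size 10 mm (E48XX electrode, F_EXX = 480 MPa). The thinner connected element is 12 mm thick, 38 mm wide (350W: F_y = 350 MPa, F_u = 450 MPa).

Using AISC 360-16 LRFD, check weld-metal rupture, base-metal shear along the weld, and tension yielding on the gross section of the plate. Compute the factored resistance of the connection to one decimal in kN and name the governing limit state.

143.6 kN (gross-section yield governs)

Weld metal: throat = 0.707×10 = 7.07 mm, L = 2×125 = 250 mm. φR_n = 0.75 × 0.6 × 480 × 7.07 × 250 = 381.8 kN.
Base metal shear (12 mm plate): yield φR_n = 1.0×0.6×350×12×250 = 630.0 kN; rupture φR_n = 0.75×0.6×450×12×250 = 607.5 kN; take 607.5 kN (rupture).
Tension yield (gross): A_g = 38×12 = 456 mm². φR_n = 0.90 × 350 × 456 = 143.6 kN.
Governing: min(381.8, 607.5, 143.6) = 143.6 kN → gross-section yield.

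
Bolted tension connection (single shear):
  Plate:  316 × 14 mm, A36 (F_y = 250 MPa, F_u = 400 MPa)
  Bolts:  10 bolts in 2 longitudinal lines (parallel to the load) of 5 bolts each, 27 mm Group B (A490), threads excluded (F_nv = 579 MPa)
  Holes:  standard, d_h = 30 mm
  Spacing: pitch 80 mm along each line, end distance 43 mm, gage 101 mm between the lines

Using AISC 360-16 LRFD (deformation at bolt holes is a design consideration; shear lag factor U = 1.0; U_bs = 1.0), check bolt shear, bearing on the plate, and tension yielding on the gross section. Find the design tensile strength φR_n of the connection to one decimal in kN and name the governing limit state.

Bolt shear: A_b = π(27)²/4 = 572.56 mm². φR_n = 0.75 × 579 × 572.56 × 10 × 1 = 2486.3 kN.
Bearing (14 mm plate, F_u = 400 MPa): end bolts L_c = 43 − 30/2 = 28, R_n = min(1.2×28×14×400, 2.4×27×14×400) = 188.16 kN/bolt; interior L_c = 80 − 30 = 50, R_n = 336 kN/bolt. φR_n = 0.75 × (2×188.16 + 8×336) = 2298.2 kN.
Tension yield (gross): A_g = 316×14 = 4424 mm². φR_n = 0.90 × 250 × 4424 = 995.4 kN.
Governing: min(2486.3, 2298.2, 995.4) = 995.4 kN → gross-section yield.

995.4 kN (gross-section yield governs)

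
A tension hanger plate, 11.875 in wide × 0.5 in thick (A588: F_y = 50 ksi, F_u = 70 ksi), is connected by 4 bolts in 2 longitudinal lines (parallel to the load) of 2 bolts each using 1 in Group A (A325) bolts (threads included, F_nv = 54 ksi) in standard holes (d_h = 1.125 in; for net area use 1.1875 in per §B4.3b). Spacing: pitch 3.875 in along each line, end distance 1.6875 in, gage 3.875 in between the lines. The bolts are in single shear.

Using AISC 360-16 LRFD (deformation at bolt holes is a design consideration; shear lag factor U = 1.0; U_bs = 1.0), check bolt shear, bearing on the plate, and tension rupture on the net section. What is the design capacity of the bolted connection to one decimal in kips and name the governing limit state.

127.2 kips (bolt shear governs)

Bolt shear: A_b = π(1)²/4 = 0.7854 in². φR_n = 0.75 × 54 × 0.7854 × 4 × 1 = 127.2 kips.
Bearing (0.5 in plate, F_u = 70 ksi): end bolts L_c = 1.6875 − 1.125/2 = 1.125, R_n = min(1.2×1.125×0.5×70, 2.4×1×0.5×70) = 47.25 kips/bolt; interior L_c = 3.875 − 1.125 = 2.75, R_n = 84 kips/bolt. φR_n = 0.75 × (2×47.25 + 2×84) = 196.9 kips.
Tension rupture (net): A_n = (11.875 − 2×1.1875)×0.5 = 4.75 in² (U = 1.0, A_e = A_n). φR_n = 0.75 × 70 × 4.75 = 249.4 kips.
Governing: min(127.2, 196.9, 249.4) = 127.2 kips → bolt shear.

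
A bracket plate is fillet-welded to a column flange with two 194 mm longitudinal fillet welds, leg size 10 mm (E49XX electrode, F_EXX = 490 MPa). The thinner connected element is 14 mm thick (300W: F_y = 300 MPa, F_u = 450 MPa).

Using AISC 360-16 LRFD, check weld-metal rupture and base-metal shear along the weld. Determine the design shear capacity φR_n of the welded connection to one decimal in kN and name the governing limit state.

604.9 kN (weld metal governs)

Weld metal: throat = 0.707×10 = 7.07 mm, L = 2×194 = 388 mm. φR_n = 0.75 × 0.6 × 490 × 7.07 × 388 = 604.9 kN.
Base metal shear (14 mm plate): yield φR_n = 1.0×0.6×300×14×388 = 977.8 kN; rupture φR_n = 0.75×0.6×450×14×388 = 1100.0 kN; take 977.8 kN (yield).
Governing: min(604.9, 977.8) = 604.9 kN → weld metal.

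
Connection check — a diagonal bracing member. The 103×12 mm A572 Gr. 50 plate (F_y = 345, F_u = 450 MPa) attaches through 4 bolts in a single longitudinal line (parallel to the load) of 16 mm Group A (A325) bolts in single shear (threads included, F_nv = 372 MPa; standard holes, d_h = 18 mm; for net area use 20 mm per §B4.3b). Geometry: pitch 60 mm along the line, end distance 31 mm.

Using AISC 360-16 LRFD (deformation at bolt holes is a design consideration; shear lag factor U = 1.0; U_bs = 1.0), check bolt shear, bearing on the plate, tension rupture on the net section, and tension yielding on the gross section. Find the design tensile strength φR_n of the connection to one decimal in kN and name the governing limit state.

Bolt shear: A_b = π(16)²/4 = 201.06 mm². φR_n = 0.75 × 372 × 201.06 × 4 × 1 = 224.4 kN.
Bearing (12 mm plate, F_u = 450 MPa): end bolts L_c = 31 − 18/2 = 22, R_n = min(1.2×22×12×450, 2.4×16×12×450) = 142.56 kN/bolt; interior L_c = 60 − 18 = 42, R_n = 207.36 kN/bolt. φR_n = 0.75 × (1×142.56 + 3×207.36) = 573.5 kN.
Tension rupture (net): A_n = (103 − 1×20)×12 = 996 mm² (U = 1.0, A_e = A_n). φR_n = 0.75 × 450 × 996 = 336.2 kN.
Tension yield (gross): A_g = 103×12 = 1236 mm². φR_n = 0.90 × 345 × 1236 = 383.8 kN.
Governing: min(224.4, 573.5, 336.2, 383.8) = 224.4 kN → bolt shear.

224.4 kN (bolt shear governs)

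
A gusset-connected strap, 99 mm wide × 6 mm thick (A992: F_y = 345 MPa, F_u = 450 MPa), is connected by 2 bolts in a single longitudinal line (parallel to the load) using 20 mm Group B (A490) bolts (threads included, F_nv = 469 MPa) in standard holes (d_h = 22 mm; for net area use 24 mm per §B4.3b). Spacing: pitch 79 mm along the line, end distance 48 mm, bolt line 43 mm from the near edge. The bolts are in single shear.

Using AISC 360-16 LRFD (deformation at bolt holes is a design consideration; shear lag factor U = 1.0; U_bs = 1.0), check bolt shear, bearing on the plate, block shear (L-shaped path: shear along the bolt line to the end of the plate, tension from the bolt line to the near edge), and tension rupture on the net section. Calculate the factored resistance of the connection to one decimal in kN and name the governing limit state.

151.9 kN (net-section rupture governs)

Bolt shear: A_b = π(20)²/4 = 314.16 mm². φR_n = 0.75 × 469 × 314.16 × 2 × 1 = 221.0 kN.
Bearing (6 mm plate, F_u = 450 MPa): end bolts L_c = 48 − 22/2 = 37, R_n = min(1.2×37×6×450, 2.4×20×6×450) = 119.88 kN/bolt; interior L_c = 79 − 22 = 57, R_n = 129.6 kN/bolt. φR_n = 0.75 × (1×119.88 + 1×129.6) = 187.1 kN.
Block shear: shear path 1×[48+1×79] = 1×127 mm, A_gv = 762, A_nv = 1×(127 − 1.5×24)×6 = 546 mm²; tension to near edge: (43 − 0.5×24)×6 = 186 mm². R_n = min(0.6×450×546, 0.6×345×762) + 1.0×450×186 = min(147.42, 157.73) + 83.7 = 231.12 kN. φR_n = 0.75 × 231.12 = 173.3 kN.
Tension rupture (net): A_n = (99 − 1×24)×6 = 450 mm² (U = 1.0, A_e = A_n). φR_n = 0.75 × 450 × 450 = 151.9 kN.
Governing: min(221.0, 187.1, 173.3, 151.9) = 151.9 kN → net-section rupture.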